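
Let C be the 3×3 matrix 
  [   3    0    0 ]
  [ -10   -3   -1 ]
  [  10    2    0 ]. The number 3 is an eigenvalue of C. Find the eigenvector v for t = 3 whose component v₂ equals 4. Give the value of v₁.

-2

C − 3I = [[0, 0, 0], [-10, -6, -1], [10, 2, -3]].
Solving (C − 3I)v = 0 gives the eigenspace spanned by (-2, 4, -4).
With v₂ = 4, v = (-2, 4, -4), so v₁ = -2.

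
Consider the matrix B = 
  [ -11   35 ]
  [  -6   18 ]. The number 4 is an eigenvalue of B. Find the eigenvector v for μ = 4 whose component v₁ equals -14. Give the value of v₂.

-6

B − 4I = [[-15, 35], [-6, 14]].
Solving (B − 4I)v = 0 gives the eigenspace spanned by (-14, -6).
With v₁ = -14, v = (-14, -6), so v₂ = -6.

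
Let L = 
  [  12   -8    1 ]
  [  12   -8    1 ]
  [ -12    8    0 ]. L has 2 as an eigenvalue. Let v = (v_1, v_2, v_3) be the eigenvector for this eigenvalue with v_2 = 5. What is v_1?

L − 2I = [[10, -8, 1], [12, -10, 1], [-12, 8, -2]].
Solving (L − 2I)v = 0 gives the eigenspace spanned by (5, 5, -10).
With v_2 = 5, v = (5, 5, -10), so v_1 = 5.

5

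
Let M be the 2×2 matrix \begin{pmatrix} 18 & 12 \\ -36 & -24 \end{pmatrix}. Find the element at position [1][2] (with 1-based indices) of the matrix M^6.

-93312

Characteristic polynomial: t^2 + 6t = t(t + 6), so the eigenvalues are -6, 0.
t=-6: eigenvector (1, -2).
t=0: eigenvector (2, -3).
P = [[1, 2], [-2, -3]], D = diag(-6, 0), P⁻¹ = [[-3, -2], [2, 1]].
M⁶ = P·diag(46656, 0)·P⁻¹ = [[-139968, -93312], [279936, 186624]].
The requested entry is -93312.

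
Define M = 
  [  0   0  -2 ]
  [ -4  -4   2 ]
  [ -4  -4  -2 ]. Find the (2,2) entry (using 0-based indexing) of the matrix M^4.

16

Characteristic polynomial: λ^3 + 6λ^2 + 8λ = λ(λ + 2)(λ + 4), so the eigenvalues are -4, -2, 0.
λ=-4: eigenvector (1, 0, 2).
λ=-2: eigenvector (-1, 1, -1).
λ=0: eigenvector (-1, 1, 0).
P = [[1, -1, -1], [0, 1, 1], [2, -1, 0]], D = diag(-4, -2, 0), P⁻¹ = [[1, 1, 0], [2, 2, -1], [-2, -1, 1]].
M⁴ = P·diag(256, 16, 0)·P⁻¹ = [[224, 224, 16], [32, 32, -16], [480, 480, 16]].
The requested entry is 16.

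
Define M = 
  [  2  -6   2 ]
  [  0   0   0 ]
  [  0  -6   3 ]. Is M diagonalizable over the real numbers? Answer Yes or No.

Characteristic polynomial: p(t) = t^3 - 5t^2 + 6t = t(t - 3)(t - 2).
All 3 eigenvalues are distinct, so M is diagonalizable.

Yes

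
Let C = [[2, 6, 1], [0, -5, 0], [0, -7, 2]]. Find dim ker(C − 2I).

1

C − 2I = [[0, 6, 1], [0, -7, 0], [0, -7, 0]].
This matrix has rank 2, so its null space has dimension 3 − 2 = 1.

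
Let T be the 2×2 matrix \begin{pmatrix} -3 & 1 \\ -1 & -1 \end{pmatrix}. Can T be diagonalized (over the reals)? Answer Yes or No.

Characteristic polynomial: p(r) = r^2 + 4r + 4 = (r + 2)^2.
r = -2 has algebraic multiplicity 2; rank(T + 2I) = 1, so geometric multiplicity = 1.
Geometric multiplicity < algebraic multiplicity, so T is not diagonalizable.

No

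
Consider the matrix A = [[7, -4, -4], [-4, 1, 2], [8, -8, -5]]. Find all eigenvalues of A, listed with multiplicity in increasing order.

Characteristic polynomial: p(r) = r^3 - 3r^2 - r + 3 = (r - 3)(r - 1)(r + 1).
Roots (with multiplicity): -1, 1, 3.

-1, 1, 3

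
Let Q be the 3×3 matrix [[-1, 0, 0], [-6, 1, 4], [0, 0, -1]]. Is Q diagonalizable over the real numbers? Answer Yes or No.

Characteristic polynomial: p(λ) = λ^3 + λ^2 - λ - 1 = (λ - 1)(λ + 1)^2.
λ = -1 has algebraic multiplicity 2; rank(Q + 1I) = 1, so geometric multiplicity = 2.
Every eigenvalue has geometric = algebraic multiplicity, so Q is diagonalizable.

Yes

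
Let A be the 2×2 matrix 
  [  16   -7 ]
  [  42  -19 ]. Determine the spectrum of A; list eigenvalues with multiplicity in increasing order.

-5, 2

Characteristic polynomial: p(s) = s^2 + 3s - 10 = (s - 2)(s + 5).
Roots (with multiplicity): -5, 2.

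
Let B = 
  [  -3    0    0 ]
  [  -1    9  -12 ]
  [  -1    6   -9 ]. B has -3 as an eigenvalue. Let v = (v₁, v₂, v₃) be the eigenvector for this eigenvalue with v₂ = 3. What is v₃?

B + 3I = [[0, 0, 0], [-1, 12, -12], [-1, 6, -6]].
Solving (B + 3I)v = 0 gives the eigenspace spanned by (0, 3, 3).
With v₂ = 3, v = (0, 3, 3), so v₃ = 3.

3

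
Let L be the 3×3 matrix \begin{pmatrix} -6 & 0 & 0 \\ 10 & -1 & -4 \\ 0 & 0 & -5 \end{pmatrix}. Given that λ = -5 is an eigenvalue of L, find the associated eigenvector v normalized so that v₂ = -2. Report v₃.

-2

L + 5I = [[-1, 0, 0], [10, 4, -4], [0, 0, 0]].
Solving (L + 5I)v = 0 gives the eigenspace spanned by (0, -2, -2).
With v₂ = -2, v = (0, -2, -2), so v₃ = -2.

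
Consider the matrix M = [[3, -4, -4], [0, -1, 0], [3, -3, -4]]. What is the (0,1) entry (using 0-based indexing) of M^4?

Characteristic polynomial: s^3 + 2s^2 + s = s(s + 1)^2, so the eigenvalues are -1, -1, 0.
s=-1: eigenvector (1, 0, 1).
s=-1: eigenvector (4, 1, 3).
s=0: eigenvector (-4, 0, -3).
P = [[1, 4, -4], [0, 1, 0], [1, 3, -3]], D = diag(-1, -1, 0), P⁻¹ = [[-3, 0, 4], [0, 1, 0], [-1, 1, 1]].
M⁴ = P·diag(1, 1, 0)·P⁻¹ = [[-3, 4, 4], [0, 1, 0], [-3, 3, 4]].
The requested entry is 4.

4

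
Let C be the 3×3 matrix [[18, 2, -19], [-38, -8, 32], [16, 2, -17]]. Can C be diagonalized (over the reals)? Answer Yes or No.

Characteristic polynomial: p(μ) = μ^3 + 7μ^2 + 2μ - 40 = (μ - 2)(μ + 4)(μ + 5).
All 3 eigenvalues are distinct, so C is diagonalizable.

Yes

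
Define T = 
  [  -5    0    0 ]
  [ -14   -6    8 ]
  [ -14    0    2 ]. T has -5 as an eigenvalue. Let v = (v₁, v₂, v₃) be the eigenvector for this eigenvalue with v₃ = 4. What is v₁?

2

T + 5I = [[0, 0, 0], [-14, -1, 8], [-14, 0, 7]].
Solving (T + 5I)v = 0 gives the eigenspace spanned by (2, 4, 4).
With v₃ = 4, v = (2, 4, 4), so v₁ = 2.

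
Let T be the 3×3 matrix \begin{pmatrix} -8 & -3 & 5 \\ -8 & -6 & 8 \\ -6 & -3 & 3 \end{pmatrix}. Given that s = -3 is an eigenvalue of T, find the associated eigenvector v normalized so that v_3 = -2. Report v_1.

-2

T + 3I = [[-5, -3, 5], [-8, -3, 8], [-6, -3, 6]].
Solving (T + 3I)v = 0 gives the eigenspace spanned by (-2, 0, -2).
With v_3 = -2, v = (-2, 0, -2), so v_1 = -2.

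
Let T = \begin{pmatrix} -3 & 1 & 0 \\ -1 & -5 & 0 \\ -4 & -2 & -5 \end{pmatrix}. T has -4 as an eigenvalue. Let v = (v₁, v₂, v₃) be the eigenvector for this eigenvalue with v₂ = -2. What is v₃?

T + 4I = [[1, 1, 0], [-1, -1, 0], [-4, -2, -1]].
Solving (T + 4I)v = 0 gives the eigenspace spanned by (2, -2, -4).
With v₂ = -2, v = (2, -2, -4), so v₃ = -4.

-4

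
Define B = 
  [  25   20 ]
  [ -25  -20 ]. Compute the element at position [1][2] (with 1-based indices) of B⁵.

Characteristic polynomial: r^2 - 5r = r(r - 5), so the eigenvalues are 0, 5.
r=5: eigenvector (-1, 1).
r=0: eigenvector (-4, 5).
P = [[-1, -4], [1, 5]], D = diag(5, 0), P⁻¹ = [[-5, -4], [1, 1]].
B⁵ = P·diag(3125, 0)·P⁻¹ = [[15625, 12500], [-15625, -12500]].
The requested entry is 12500.

12500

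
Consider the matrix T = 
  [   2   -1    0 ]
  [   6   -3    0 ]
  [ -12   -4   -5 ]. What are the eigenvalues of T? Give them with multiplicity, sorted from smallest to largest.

Characteristic polynomial: p(r) = r^3 + 6r^2 + 5r = r(r + 1)(r + 5).
Roots (with multiplicity): -5, -1, 0.

-5, -1, 0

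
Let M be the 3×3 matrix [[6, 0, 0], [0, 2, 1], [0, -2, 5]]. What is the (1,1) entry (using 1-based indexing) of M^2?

Characteristic polynomial: s^3 - 13s^2 + 54s - 72 = (s - 6)(s - 4)(s - 3), so the eigenvalues are 3, 4, 6.
s=4: eigenvector (0, -1, -2).
s=6: eigenvector (1, 0, 0).
s=3: eigenvector (0, 1, 1).
P = [[0, 1, 0], [-1, 0, 1], [-2, 0, 1]], D = diag(4, 6, 3), P⁻¹ = [[0, 1, -1], [1, 0, 0], [0, 2, -1]].
M² = P·diag(16, 36, 9)·P⁻¹ = [[36, 0, 0], [0, 2, 7], [0, -14, 23]].
The requested entry is 36.

36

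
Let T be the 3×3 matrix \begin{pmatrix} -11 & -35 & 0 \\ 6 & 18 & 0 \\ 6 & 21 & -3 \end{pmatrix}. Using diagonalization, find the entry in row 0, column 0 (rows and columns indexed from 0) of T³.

Characteristic polynomial: r^3 - 4r^2 - 9r + 36 = (r - 4)(r - 3)(r + 3), so the eigenvalues are -3, 3, 4.
r=-3: eigenvector (0, 0, 1).
r=4: eigenvector (-7, 3, 3).
r=3: eigenvector (5, -2, -2).
P = [[0, -7, 5], [0, 3, -2], [1, 3, -2]], D = diag(-3, 4, 3), P⁻¹ = [[0, -1, 1], [2, 5, 0], [3, 7, 0]].
T³ = P·diag(-27, 64, 27)·P⁻¹ = [[-491, -1295, 0], [222, 582, 0], [222, 609, -27]].
The requested entry is -491.

-491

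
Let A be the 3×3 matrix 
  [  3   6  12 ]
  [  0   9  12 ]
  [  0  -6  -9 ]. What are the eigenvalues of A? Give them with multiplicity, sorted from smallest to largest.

-3, 3, 3

Characteristic polynomial: p(μ) = μ^3 - 3μ^2 - 9μ + 27 = (μ - 3)^2(μ + 3).
Roots (with multiplicity): -3, 3, 3.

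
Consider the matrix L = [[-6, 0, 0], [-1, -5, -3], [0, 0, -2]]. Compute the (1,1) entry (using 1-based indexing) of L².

36

Characteristic polynomial: t^3 + 13t^2 + 52t + 60 = (t + 2)(t + 5)(t + 6), so the eigenvalues are -6, -5, -2.
t=-6: eigenvector (1, 1, 0).
t=-5: eigenvector (0, 1, 0).
t=-2: eigenvector (0, -1, 1).
P = [[1, 0, 0], [1, 1, -1], [0, 0, 1]], D = diag(-6, -5, -2), P⁻¹ = [[1, 0, 0], [-1, 1, 1], [0, 0, 1]].
L² = P·diag(36, 25, 4)·P⁻¹ = [[36, 0, 0], [11, 25, 21], [0, 0, 4]].
The requested entry is 36.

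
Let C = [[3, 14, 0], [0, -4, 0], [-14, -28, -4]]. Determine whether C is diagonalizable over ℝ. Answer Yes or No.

Characteristic polynomial: p(r) = r^3 + 5r^2 - 8r - 48 = (r - 3)(r + 4)^2.
r = -4 has algebraic multiplicity 2; rank(C + 4I) = 1, so geometric multiplicity = 2.
Every eigenvalue has geometric = algebraic multiplicity, so C is diagonalizable.

Yes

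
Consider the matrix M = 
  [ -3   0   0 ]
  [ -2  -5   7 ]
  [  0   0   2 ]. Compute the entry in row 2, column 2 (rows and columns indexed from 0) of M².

Characteristic polynomial: r^3 + 6r^2 - r - 30 = (r - 2)(r + 3)(r + 5), so the eigenvalues are -5, -3, 2.
r=-5: eigenvector (0, 1, 0).
r=-3: eigenvector (-1, 1, 0).
r=2: eigenvector (0, 1, 1).
P = [[0, -1, 0], [1, 1, 1], [0, 0, 1]], D = diag(-5, -3, 2), P⁻¹ = [[1, 1, -1], [-1, 0, 0], [0, 0, 1]].
M² = P·diag(25, 9, 4)·P⁻¹ = [[9, 0, 0], [16, 25, -21], [0, 0, 4]].
The requested entry is 4.

4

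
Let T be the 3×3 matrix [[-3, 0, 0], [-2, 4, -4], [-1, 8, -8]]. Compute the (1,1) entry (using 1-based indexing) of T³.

-27

Characteristic polynomial: r^3 + 7r^2 + 12r = r(r + 3)(r + 4), so the eigenvalues are -4, -3, 0.
r=-3: eigenvector (1, 2, 3).
r=0: eigenvector (0, 1, 1).
r=-4: eigenvector (0, 1, 2).
P = [[1, 0, 0], [2, 1, 1], [3, 1, 2]], D = diag(-3, 0, -4), P⁻¹ = [[1, 0, 0], [-1, 2, -1], [-1, -1, 1]].
T³ = P·diag(-27, 0, -64)·P⁻¹ = [[-27, 0, 0], [10, 64, -64], [47, 128, -128]].
The requested entry is -27.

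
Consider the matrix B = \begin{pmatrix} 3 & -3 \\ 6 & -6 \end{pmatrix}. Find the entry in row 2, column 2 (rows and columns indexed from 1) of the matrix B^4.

Characteristic polynomial: r^2 + 3r = r(r + 3), so the eigenvalues are -3, 0.
r=-3: eigenvector (1, 2).
r=0: eigenvector (-1, -1).
P = [[1, -1], [2, -1]], D = diag(-3, 0), P⁻¹ = [[-1, 1], [-2, 1]].
B⁴ = P·diag(81, 0)·P⁻¹ = [[-81, 81], [-162, 162]].
The requested entry is 162.

162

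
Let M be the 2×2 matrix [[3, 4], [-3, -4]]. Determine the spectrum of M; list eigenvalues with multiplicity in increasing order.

-1, 0

Characteristic polynomial: p(r) = r^2 + r = r(r + 1).
Roots (with multiplicity): -1, 0.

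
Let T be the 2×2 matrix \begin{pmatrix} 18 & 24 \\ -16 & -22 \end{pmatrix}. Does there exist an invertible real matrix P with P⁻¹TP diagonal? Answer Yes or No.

Characteristic polynomial: p(μ) = μ^2 + 4μ - 12 = (μ - 2)(μ + 6).
All 2 eigenvalues are distinct, so T is diagonalizable.

Yes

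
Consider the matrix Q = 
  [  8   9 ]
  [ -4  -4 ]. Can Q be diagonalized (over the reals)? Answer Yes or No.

Characteristic polynomial: p(t) = t^2 - 4t + 4 = (t - 2)^2.
t = 2 has algebraic multiplicity 2; rank(Q − 2I) = 1, so geometric multiplicity = 1.
Geometric multiplicity < algebraic multiplicity, so Q is not diagonalizable.

No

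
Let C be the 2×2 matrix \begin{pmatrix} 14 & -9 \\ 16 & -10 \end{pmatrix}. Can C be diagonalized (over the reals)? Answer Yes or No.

No

Characteristic polynomial: p(s) = s^2 - 4s + 4 = (s - 2)^2.
s = 2 has algebraic multiplicity 2; rank(C − 2I) = 1, so geometric multiplicity = 1.
Geometric multiplicity < algebraic multiplicity, so C is not diagonalizable.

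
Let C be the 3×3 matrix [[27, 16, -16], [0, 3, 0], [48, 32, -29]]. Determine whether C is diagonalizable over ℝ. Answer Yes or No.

Characteristic polynomial: p(t) = t^3 - t^2 - 21t + 45 = (t - 3)^2(t + 5).
t = 3 has algebraic multiplicity 2; rank(C − 3I) = 1, so geometric multiplicity = 2.
Every eigenvalue has geometric = algebraic multiplicity, so C is diagonalizable.

Yes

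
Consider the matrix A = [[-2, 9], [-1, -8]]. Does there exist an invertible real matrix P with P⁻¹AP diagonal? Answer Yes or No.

No

Characteristic polynomial: p(s) = s^2 + 10s + 25 = (s + 5)^2.
s = -5 has algebraic multiplicity 2; rank(A + 5I) = 1, so geometric multiplicity = 1.
Geometric multiplicity < algebraic multiplicity, so A is not diagonalizable.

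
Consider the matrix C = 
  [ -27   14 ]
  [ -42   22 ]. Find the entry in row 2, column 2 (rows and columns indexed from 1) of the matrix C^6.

-139964

Characteristic polynomial: t^2 + 5t - 6 = (t - 1)(t + 6), so the eigenvalues are -6, 1.
t=1: eigenvector (-1, -2).
t=-6: eigenvector (-2, -3).
P = [[-1, -2], [-2, -3]], D = diag(1, -6), P⁻¹ = [[3, -2], [-2, 1]].
C⁶ = P·diag(1, 46656)·P⁻¹ = [[186621, -93310], [279930, -139964]].
The requested entry is -139964.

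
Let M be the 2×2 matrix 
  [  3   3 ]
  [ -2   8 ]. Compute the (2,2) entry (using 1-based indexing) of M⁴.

2638

Characteristic polynomial: s^2 - 11s + 30 = (s - 6)(s - 5), so the eigenvalues are 5, 6.
s=5: eigenvector (3, 2).
s=6: eigenvector (1, 1).
P = [[3, 1], [2, 1]], D = diag(5, 6), P⁻¹ = [[1, -1], [-2, 3]].
M⁴ = P·diag(625, 1296)·P⁻¹ = [[-717, 2013], [-1342, 2638]].
The requested entry is 2638.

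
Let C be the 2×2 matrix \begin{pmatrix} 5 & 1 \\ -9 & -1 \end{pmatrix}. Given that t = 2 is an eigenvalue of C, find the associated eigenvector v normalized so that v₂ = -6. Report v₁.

2

C − 2I = [[3, 1], [-9, -3]].
Solving (C − 2I)v = 0 gives the eigenspace spanned by (2, -6).
With v₂ = -6, v = (2, -6), so v₁ = 2.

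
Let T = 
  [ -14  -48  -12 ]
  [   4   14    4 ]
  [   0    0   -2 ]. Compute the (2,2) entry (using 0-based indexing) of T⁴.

16

Characteristic polynomial: s^3 + 2s^2 - 4s - 8 = (s - 2)(s + 2)^2, so the eigenvalues are -2, -2, 2.
s=2: eigenvector (3, -1, 0).
s=-2: eigenvector (4, -1, 0).
s=-2: eigenvector (-1, 0, 1).
P = [[3, 4, -1], [-1, -1, 0], [0, 0, 1]], D = diag(2, -2, -2), P⁻¹ = [[-1, -4, -1], [1, 3, 1], [0, 0, 1]].
T⁴ = P·diag(16, 16, 16)·P⁻¹ = [[16, 0, 0], [0, 16, 0], [0, 0, 16]].
The requested entry is 16.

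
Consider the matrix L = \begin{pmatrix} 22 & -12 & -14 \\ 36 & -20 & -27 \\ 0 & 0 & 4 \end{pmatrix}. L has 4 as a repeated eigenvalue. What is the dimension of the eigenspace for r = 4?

L − 4I = [[18, -12, -14], [36, -24, -27], [0, 0, 0]].
This matrix has rank 2, so its null space has dimension 3 − 2 = 1.

1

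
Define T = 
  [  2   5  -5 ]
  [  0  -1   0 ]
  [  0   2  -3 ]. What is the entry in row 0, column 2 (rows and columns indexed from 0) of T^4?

Characteristic polynomial: s^3 + 2s^2 - 5s - 6 = (s - 2)(s + 1)(s + 3), so the eigenvalues are -3, -1, 2.
s=-1: eigenvector (0, 1, 1).
s=2: eigenvector (1, 0, 0).
s=-3: eigenvector (1, 0, 1).
P = [[0, 1, 1], [1, 0, 0], [1, 0, 1]], D = diag(-1, 2, -3), P⁻¹ = [[0, 1, 0], [1, 1, -1], [0, -1, 1]].
T⁴ = P·diag(1, 16, 81)·P⁻¹ = [[16, -65, 65], [0, 1, 0], [0, -80, 81]].
The requested entry is 65.

65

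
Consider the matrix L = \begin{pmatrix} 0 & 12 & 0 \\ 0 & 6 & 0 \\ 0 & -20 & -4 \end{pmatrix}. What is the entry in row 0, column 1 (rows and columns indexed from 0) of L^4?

Characteristic polynomial: t^3 - 2t^2 - 24t = t(t - 6)(t + 4), so the eigenvalues are -4, 0, 6.
t=0: eigenvector (1, 0, 0).
t=-4: eigenvector (0, 0, 1).
t=6: eigenvector (2, 1, -2).
P = [[1, 0, 2], [0, 0, 1], [0, 1, -2]], D = diag(0, -4, 6), P⁻¹ = [[1, -2, 0], [0, 2, 1], [0, 1, 0]].
L⁴ = P·diag(0, 256, 1296)·P⁻¹ = [[0, 2592, 0], [0, 1296, 0], [0, -2080, 256]].
The requested entry is 2592.

2592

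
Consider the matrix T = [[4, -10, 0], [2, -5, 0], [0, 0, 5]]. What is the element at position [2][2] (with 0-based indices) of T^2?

Characteristic polynomial: r^3 - 4r^2 - 5r = r(r - 5)(r + 1), so the eigenvalues are -1, 0, 5.
r=0: eigenvector (5, 2, 0).
r=-1: eigenvector (2, 1, 0).
r=5: eigenvector (0, 0, 1).
P = [[5, 2, 0], [2, 1, 0], [0, 0, 1]], D = diag(0, -1, 5), P⁻¹ = [[1, -2, 0], [-2, 5, 0], [0, 0, 1]].
T² = P·diag(0, 1, 25)·P⁻¹ = [[-4, 10, 0], [-2, 5, 0], [0, 0, 25]].
The requested entry is 25.

25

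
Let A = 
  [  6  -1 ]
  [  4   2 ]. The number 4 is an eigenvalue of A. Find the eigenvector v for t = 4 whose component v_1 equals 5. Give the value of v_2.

A − 4I = [[2, -1], [4, -2]].
Solving (A − 4I)v = 0 gives the eigenspace spanned by (5, 10).
With v_1 = 5, v = (5, 10), so v_2 = 10.

10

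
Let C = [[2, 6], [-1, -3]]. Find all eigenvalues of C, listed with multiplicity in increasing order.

-1, 0

Characteristic polynomial: p(r) = r^2 + r = r(r + 1).
Roots (with multiplicity): -1, 0.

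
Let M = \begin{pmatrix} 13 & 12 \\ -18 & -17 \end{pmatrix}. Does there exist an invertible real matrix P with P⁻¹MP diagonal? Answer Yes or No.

Characteristic polynomial: p(λ) = λ^2 + 4λ - 5 = (λ - 1)(λ + 5).
All 2 eigenvalues are distinct, so M is diagonalizable.

Yes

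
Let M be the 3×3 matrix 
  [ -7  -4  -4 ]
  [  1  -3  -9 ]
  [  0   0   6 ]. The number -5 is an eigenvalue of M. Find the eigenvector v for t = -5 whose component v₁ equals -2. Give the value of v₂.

1

M + 5I = [[-2, -4, -4], [1, 2, -9], [0, 0, 11]].
Solving (M + 5I)v = 0 gives the eigenspace spanned by (-2, 1, 0).
With v₁ = -2, v = (-2, 1, 0), so v₂ = 1.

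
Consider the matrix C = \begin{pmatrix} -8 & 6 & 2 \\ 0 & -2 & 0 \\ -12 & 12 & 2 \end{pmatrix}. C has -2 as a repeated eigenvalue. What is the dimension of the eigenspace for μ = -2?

2

C + 2I = [[-6, 6, 2], [0, 0, 0], [-12, 12, 4]].
This matrix has rank 1, so its null space has dimension 3 − 1 = 2.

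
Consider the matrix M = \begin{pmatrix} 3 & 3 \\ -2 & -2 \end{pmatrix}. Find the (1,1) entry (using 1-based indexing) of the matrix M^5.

Characteristic polynomial: r^2 - r = r(r - 1), so the eigenvalues are 0, 1.
r=0: eigenvector (-1, 1).
r=1: eigenvector (3, -2).
P = [[-1, 3], [1, -2]], D = diag(0, 1), P⁻¹ = [[2, 3], [1, 1]].
M⁵ = P·diag(0, 1)·P⁻¹ = [[3, 3], [-2, -2]].
The requested entry is 3.

3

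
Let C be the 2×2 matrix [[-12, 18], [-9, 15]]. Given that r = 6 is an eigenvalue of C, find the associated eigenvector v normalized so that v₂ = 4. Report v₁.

4

C − 6I = [[-18, 18], [-9, 9]].
Solving (C − 6I)v = 0 gives the eigenspace spanned by (4, 4).
With v₂ = 4, v = (4, 4), so v₁ = 4.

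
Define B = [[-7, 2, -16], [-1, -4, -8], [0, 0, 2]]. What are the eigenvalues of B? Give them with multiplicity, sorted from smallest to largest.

-6, -5, 2

Characteristic polynomial: p(s) = s^3 + 9s^2 + 8s - 60 = (s - 2)(s + 5)(s + 6).
Roots (with multiplicity): -6, -5, 2.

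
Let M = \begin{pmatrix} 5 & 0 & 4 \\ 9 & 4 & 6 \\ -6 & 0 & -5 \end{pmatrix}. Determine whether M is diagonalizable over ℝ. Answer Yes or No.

Characteristic polynomial: p(r) = r^3 - 4r^2 - r + 4 = (r - 4)(r - 1)(r + 1).
All 3 eigenvalues are distinct, so M is diagonalizable.

Yes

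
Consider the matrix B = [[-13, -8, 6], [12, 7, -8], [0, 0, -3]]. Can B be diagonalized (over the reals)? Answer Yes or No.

Yes

Characteristic polynomial: p(t) = t^3 + 9t^2 + 23t + 15 = (t + 1)(t + 3)(t + 5).
All 3 eigenvalues are distinct, so B is diagonalizable.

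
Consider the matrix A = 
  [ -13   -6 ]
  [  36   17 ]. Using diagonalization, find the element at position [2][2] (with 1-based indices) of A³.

Characteristic polynomial: r^2 - 4r - 5 = (r - 5)(r + 1), so the eigenvalues are -1, 5.
r=-1: eigenvector (1, -2).
r=5: eigenvector (-1, 3).
P = [[1, -1], [-2, 3]], D = diag(-1, 5), P⁻¹ = [[3, 1], [2, 1]].
A³ = P·diag(-1, 125)·P⁻¹ = [[-253, -126], [756, 377]].
The requested entry is 377.

377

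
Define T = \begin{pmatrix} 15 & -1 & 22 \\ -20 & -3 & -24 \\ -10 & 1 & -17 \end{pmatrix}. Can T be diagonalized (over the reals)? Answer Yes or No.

Characteristic polynomial: p(λ) = λ^3 + 5λ^2 - 25λ - 125 = (λ - 5)(λ + 5)^2.
λ = -5 has algebraic multiplicity 2; rank(T + 5I) = 2, so geometric multiplicity = 1.
Geometric multiplicity < algebraic multiplicity, so T is not diagonalizable.

No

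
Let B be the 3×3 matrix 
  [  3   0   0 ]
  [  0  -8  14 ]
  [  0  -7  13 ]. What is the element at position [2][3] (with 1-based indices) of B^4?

2590

Characteristic polynomial: μ^3 - 8μ^2 + 9μ + 18 = (μ - 6)(μ - 3)(μ + 1), so the eigenvalues are -1, 3, 6.
μ=-1: eigenvector (0, -2, -1).
μ=6: eigenvector (0, 1, 1).
μ=3: eigenvector (1, 0, 0).
P = [[0, 0, 1], [-2, 1, 0], [-1, 1, 0]], D = diag(-1, 6, 3), P⁻¹ = [[0, -1, 1], [0, -1, 2], [1, 0, 0]].
B⁴ = P·diag(1, 1296, 81)·P⁻¹ = [[81, 0, 0], [0, -1294, 2590], [0, -1295, 2591]].
The requested entry is 2590.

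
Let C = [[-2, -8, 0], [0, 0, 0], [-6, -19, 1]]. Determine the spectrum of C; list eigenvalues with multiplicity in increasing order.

Characteristic polynomial: p(λ) = λ^3 + λ^2 - 2λ = λ(λ - 1)(λ + 2).
Roots (with multiplicity): -2, 0, 1.

-2, 0, 1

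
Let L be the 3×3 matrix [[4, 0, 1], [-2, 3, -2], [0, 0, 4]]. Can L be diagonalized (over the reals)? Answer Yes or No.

Characteristic polynomial: p(λ) = λ^3 - 11λ^2 + 40λ - 48 = (λ - 4)^2(λ - 3).
λ = 4 has algebraic multiplicity 2; rank(L − 4I) = 2, so geometric multiplicity = 1.
Geometric multiplicity < algebraic multiplicity, so L is not diagonalizable.

No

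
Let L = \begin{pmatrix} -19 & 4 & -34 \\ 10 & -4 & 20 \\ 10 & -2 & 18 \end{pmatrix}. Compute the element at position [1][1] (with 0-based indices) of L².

Characteristic polynomial: λ^3 + 5λ^2 + 2λ - 8 = (λ - 1)(λ + 2)(λ + 4), so the eigenvalues are -4, -2, 1.
λ=-4: eigenvector (-2, 1, 1).
λ=1: eigenvector (-3, 2, 2).
λ=-2: eigenvector (-2, 0, 1).
P = [[-2, -3, -2], [1, 2, 0], [1, 2, 1]], D = diag(-4, 1, -2), P⁻¹ = [[-2, 1, -4], [1, 0, 2], [0, -1, 1]].
L² = P·diag(16, 1, 4)·P⁻¹ = [[61, -24, 114], [-30, 16, -60], [-30, 12, -56]].
The requested entry is 16.

16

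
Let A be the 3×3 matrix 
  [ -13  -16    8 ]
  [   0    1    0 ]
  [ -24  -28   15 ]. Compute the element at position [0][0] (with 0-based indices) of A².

-23

Characteristic polynomial: μ^3 - 3μ^2 - μ + 3 = (μ - 3)(μ - 1)(μ + 1), so the eigenvalues are -1, 1, 3.
μ=3: eigenvector (1, 0, 2).
μ=1: eigenvector (0, 1, 2).
μ=-1: eigenvector (-2, 0, -3).
P = [[1, 0, -2], [0, 1, 0], [2, 2, -3]], D = diag(3, 1, -1), P⁻¹ = [[-3, -4, 2], [0, 1, 0], [-2, -2, 1]].
A² = P·diag(9, 1, 1)·P⁻¹ = [[-23, -32, 16], [0, 1, 0], [-48, -64, 33]].
The requested entry is -23.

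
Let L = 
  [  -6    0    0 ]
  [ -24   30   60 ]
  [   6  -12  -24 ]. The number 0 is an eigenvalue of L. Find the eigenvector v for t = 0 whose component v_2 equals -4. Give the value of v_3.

L = [[-6, 0, 0], [-24, 30, 60], [6, -12, -24]].
Solving (L)v = 0 gives the eigenspace spanned by (0, -4, 2).
With v_2 = -4, v = (0, -4, 2), so v_3 = 2.

2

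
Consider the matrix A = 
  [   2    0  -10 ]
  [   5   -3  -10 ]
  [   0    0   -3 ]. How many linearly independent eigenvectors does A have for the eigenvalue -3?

2

A + 3I = [[5, 0, -10], [5, 0, -10], [0, 0, 0]].
This matrix has rank 1, so its null space has dimension 3 − 1 = 2.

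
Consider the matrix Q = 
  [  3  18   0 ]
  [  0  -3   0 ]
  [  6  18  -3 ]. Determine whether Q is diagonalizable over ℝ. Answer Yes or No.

Yes

Characteristic polynomial: p(s) = s^3 + 3s^2 - 9s - 27 = (s - 3)(s + 3)^2.
s = -3 has algebraic multiplicity 2; rank(Q + 3I) = 1, so geometric multiplicity = 2.
Every eigenvalue has geometric = algebraic multiplicity, so Q is diagonalizable.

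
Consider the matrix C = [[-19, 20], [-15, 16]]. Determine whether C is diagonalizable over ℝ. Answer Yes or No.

Characteristic polynomial: p(t) = t^2 + 3t - 4 = (t - 1)(t + 4).
All 2 eigenvalues are distinct, so C is diagonalizable.

Yes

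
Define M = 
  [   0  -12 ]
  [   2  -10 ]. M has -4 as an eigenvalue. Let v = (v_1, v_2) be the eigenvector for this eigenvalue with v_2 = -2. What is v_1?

-6

M + 4I = [[4, -12], [2, -6]].
Solving (M + 4I)v = 0 gives the eigenspace spanned by (-6, -2).
With v_2 = -2, v = (-6, -2), so v_1 = -6.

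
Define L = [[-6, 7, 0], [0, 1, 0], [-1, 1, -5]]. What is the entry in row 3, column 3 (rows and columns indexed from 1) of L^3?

Characteristic polynomial: r^3 + 10r^2 + 19r - 30 = (r - 1)(r + 5)(r + 6), so the eigenvalues are -6, -5, 1.
r=-5: eigenvector (0, 0, 1).
r=1: eigenvector (1, 1, 0).
r=-6: eigenvector (1, 0, 1).
P = [[0, 1, 1], [0, 1, 0], [1, 0, 1]], D = diag(-5, 1, -6), P⁻¹ = [[-1, 1, 1], [0, 1, 0], [1, -1, 0]].
L³ = P·diag(-125, 1, -216)·P⁻¹ = [[-216, 217, 0], [0, 1, 0], [-91, 91, -125]].
The requested entry is -125.

-125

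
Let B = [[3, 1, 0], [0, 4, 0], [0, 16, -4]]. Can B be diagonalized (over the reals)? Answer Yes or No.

Characteristic polynomial: p(t) = t^3 - 3t^2 - 16t + 48 = (t - 4)(t - 3)(t + 4).
All 3 eigenvalues are distinct, so B is diagonalizable.

Yes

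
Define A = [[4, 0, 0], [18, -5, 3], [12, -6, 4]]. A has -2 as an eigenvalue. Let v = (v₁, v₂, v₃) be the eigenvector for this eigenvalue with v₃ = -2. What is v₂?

A + 2I = [[6, 0, 0], [18, -3, 3], [12, -6, 6]].
Solving (A + 2I)v = 0 gives the eigenspace spanned by (0, -2, -2).
With v₃ = -2, v = (0, -2, -2), so v₂ = -2.

-2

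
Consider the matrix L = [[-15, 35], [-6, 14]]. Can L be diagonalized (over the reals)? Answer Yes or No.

Yes

Characteristic polynomial: p(λ) = λ^2 + λ = λ(λ + 1).
All 2 eigenvalues are distinct, so L is diagonalizable.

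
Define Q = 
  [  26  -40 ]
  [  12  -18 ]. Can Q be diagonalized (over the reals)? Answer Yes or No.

Yes

Characteristic polynomial: p(μ) = μ^2 - 8μ + 12 = (μ - 6)(μ - 2).
All 2 eigenvalues are distinct, so Q is diagonalizable.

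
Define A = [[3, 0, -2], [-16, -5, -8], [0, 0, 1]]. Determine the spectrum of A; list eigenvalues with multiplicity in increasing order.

-5, 1, 3

Characteristic polynomial: p(λ) = λ^3 + λ^2 - 17λ + 15 = (λ - 3)(λ - 1)(λ + 5).
Roots (with multiplicity): -5, 1, 3.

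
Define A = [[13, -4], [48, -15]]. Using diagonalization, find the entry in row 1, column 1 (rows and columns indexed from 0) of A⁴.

321

Characteristic polynomial: s^2 + 2s - 3 = (s - 1)(s + 3), so the eigenvalues are -3, 1.
s=-3: eigenvector (1, 4).
s=1: eigenvector (-1, -3).
P = [[1, -1], [4, -3]], D = diag(-3, 1), P⁻¹ = [[-3, 1], [-4, 1]].
A⁴ = P·diag(81, 1)·P⁻¹ = [[-239, 80], [-960, 321]].
The requested entry is 321.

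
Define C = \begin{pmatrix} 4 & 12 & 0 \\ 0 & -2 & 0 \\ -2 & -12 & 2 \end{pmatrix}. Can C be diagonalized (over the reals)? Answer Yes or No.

Characteristic polynomial: p(s) = s^3 - 4s^2 - 4s + 16 = (s - 4)(s - 2)(s + 2).
All 3 eigenvalues are distinct, so C is diagonalizable.

Yes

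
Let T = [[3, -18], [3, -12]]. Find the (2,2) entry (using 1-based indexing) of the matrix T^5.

-22842

Characteristic polynomial: s^2 + 9s + 18 = (s + 3)(s + 6), so the eigenvalues are -6, -3.
s=-6: eigenvector (2, 1).
s=-3: eigenvector (3, 1).
P = [[2, 3], [1, 1]], D = diag(-6, -3), P⁻¹ = [[-1, 3], [1, -2]].
T⁵ = P·diag(-7776, -243)·P⁻¹ = [[14823, -45198], [7533, -22842]].
The requested entry is -22842.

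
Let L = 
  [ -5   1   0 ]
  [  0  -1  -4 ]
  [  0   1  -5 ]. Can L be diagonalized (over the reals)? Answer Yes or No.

Characteristic polynomial: p(μ) = μ^3 + 11μ^2 + 39μ + 45 = (μ + 3)^2(μ + 5).
μ = -3 has algebraic multiplicity 2; rank(L + 3I) = 2, so geometric multiplicity = 1.
Geometric multiplicity < algebraic multiplicity, so L is not diagonalizable.

No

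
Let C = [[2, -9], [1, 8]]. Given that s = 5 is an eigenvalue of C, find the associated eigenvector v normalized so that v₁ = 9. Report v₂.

C − 5I = [[-3, -9], [1, 3]].
Solving (C − 5I)v = 0 gives the eigenspace spanned by (9, -3).
With v₁ = 9, v = (9, -3), so v₂ = -3.

-3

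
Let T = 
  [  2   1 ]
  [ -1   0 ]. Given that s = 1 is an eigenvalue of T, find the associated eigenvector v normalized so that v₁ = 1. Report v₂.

T − 1I = [[1, 1], [-1, -1]].
Solving (T − 1I)v = 0 gives the eigenspace spanned by (1, -1).
With v₁ = 1, v = (1, -1), so v₂ = -1.

-1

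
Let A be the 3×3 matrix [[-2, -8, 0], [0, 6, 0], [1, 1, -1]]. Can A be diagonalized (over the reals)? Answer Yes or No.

Yes

Characteristic polynomial: p(r) = r^3 - 3r^2 - 16r - 12 = (r - 6)(r + 1)(r + 2).
All 3 eigenvalues are distinct, so A is diagonalizable.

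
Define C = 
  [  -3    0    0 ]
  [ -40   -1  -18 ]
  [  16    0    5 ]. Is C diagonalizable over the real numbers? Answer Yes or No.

Yes

Characteristic polynomial: p(r) = r^3 - r^2 - 17r - 15 = (r - 5)(r + 1)(r + 3).
All 3 eigenvalues are distinct, so C is diagonalizable.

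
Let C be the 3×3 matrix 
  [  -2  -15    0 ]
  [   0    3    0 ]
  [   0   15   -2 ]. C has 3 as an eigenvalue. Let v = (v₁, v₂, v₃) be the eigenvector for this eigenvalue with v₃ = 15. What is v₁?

-15

C − 3I = [[-5, -15, 0], [0, 0, 0], [0, 15, -5]].
Solving (C − 3I)v = 0 gives the eigenspace spanned by (-15, 5, 15).
With v₃ = 15, v = (-15, 5, 15), so v₁ = -15.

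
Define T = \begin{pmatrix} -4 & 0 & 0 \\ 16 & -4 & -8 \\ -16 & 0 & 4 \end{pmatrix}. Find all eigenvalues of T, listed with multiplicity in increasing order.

-4, -4, 4

Characteristic polynomial: p(r) = r^3 + 4r^2 - 16r - 64 = (r - 4)(r + 4)^2.
Roots (with multiplicity): -4, -4, 4.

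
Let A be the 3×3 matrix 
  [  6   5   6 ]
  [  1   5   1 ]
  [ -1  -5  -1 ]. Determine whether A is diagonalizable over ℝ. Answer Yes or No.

No

Characteristic polynomial: p(μ) = μ^3 - 10μ^2 + 25μ = μ(μ - 5)^2.
μ = 5 has algebraic multiplicity 2; rank(A − 5I) = 2, so geometric multiplicity = 1.
Geometric multiplicity < algebraic multiplicity, so A is not diagonalizable.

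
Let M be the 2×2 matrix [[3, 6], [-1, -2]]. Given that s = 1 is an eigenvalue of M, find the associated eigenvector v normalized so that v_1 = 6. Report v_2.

M − 1I = [[2, 6], [-1, -3]].
Solving (M − 1I)v = 0 gives the eigenspace spanned by (6, -2).
With v_1 = 6, v = (6, -2), so v_2 = -2.

-2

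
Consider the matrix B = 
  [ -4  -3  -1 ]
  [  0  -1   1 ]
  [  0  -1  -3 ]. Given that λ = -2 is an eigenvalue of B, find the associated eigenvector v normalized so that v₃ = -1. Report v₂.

B + 2I = [[-2, -3, -1], [0, 1, 1], [0, -1, -1]].
Solving (B + 2I)v = 0 gives the eigenspace spanned by (-1, 1, -1).
With v₃ = -1, v = (-1, 1, -1), so v₂ = 1.

1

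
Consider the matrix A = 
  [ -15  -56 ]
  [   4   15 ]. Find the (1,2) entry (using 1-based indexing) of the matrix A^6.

Characteristic polynomial: λ^2 - 1 = (λ - 1)(λ + 1), so the eigenvalues are -1, 1.
λ=1: eigenvector (7, -2).
λ=-1: eigenvector (4, -1).
P = [[7, 4], [-2, -1]], D = diag(1, -1), P⁻¹ = [[-1, -4], [2, 7]].
A⁶ = P·diag(1, 1)·P⁻¹ = [[1, 0], [0, 1]].
The requested entry is 0.

0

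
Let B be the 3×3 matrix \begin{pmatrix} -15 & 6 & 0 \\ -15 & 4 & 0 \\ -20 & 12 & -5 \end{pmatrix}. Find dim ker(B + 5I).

2

B + 5I = [[-10, 6, 0], [-15, 9, 0], [-20, 12, 0]].
This matrix has rank 1, so its null space has dimension 3 − 1 = 2.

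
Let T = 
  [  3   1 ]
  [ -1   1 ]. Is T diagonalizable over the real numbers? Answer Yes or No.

Characteristic polynomial: p(s) = s^2 - 4s + 4 = (s - 2)^2.
s = 2 has algebraic multiplicity 2; rank(T − 2I) = 1, so geometric multiplicity = 1.
Geometric multiplicity < algebraic multiplicity, so T is not diagonalizable.

No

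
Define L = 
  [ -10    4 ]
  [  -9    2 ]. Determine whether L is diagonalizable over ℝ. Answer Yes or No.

Characteristic polynomial: p(λ) = λ^2 + 8λ + 16 = (λ + 4)^2.
λ = -4 has algebraic multiplicity 2; rank(L + 4I) = 1, so geometric multiplicity = 1.
Geometric multiplicity < algebraic multiplicity, so L is not diagonalizable.

No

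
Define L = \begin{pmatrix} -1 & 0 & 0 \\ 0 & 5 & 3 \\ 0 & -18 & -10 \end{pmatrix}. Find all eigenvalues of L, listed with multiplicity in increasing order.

-4, -1, -1

Characteristic polynomial: p(s) = s^3 + 6s^2 + 9s + 4 = (s + 1)^2(s + 4).
Roots (with multiplicity): -4, -1, -1.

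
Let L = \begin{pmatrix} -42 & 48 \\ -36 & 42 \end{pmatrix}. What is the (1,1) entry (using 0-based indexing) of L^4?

Characteristic polynomial: λ^2 - 36 = (λ - 6)(λ + 6), so the eigenvalues are -6, 6.
λ=-6: eigenvector (4, 3).
λ=6: eigenvector (1, 1).
P = [[4, 1], [3, 1]], D = diag(-6, 6), P⁻¹ = [[1, -1], [-3, 4]].
L⁴ = P·diag(1296, 1296)·P⁻¹ = [[1296, 0], [0, 1296]].
The requested entry is 1296.

1296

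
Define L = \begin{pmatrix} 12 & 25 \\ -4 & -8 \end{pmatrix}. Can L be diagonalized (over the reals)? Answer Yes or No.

Characteristic polynomial: p(t) = t^2 - 4t + 4 = (t - 2)^2.
t = 2 has algebraic multiplicity 2; rank(L − 2I) = 1, so geometric multiplicity = 1.
Geometric multiplicity < algebraic multiplicity, so L is not diagonalizable.

No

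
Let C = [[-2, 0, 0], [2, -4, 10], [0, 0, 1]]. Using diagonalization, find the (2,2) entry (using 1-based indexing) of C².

Characteristic polynomial: t^3 + 5t^2 + 2t - 8 = (t - 1)(t + 2)(t + 4), so the eigenvalues are -4, -2, 1.
t=-2: eigenvector (1, 1, 0).
t=1: eigenvector (0, 2, 1).
t=-4: eigenvector (0, 1, 0).
P = [[1, 0, 0], [1, 2, 1], [0, 1, 0]], D = diag(-2, 1, -4), P⁻¹ = [[1, 0, 0], [0, 0, 1], [-1, 1, -2]].
C² = P·diag(4, 1, 16)·P⁻¹ = [[4, 0, 0], [-12, 16, -30], [0, 0, 1]].
The requested entry is 16.

16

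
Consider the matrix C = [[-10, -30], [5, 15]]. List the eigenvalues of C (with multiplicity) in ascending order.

0, 5

Characteristic polynomial: p(μ) = μ^2 - 5μ = μ(μ - 5).
Roots (with multiplicity): 0, 5.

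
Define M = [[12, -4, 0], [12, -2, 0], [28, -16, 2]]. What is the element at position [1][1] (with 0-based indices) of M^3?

Characteristic polynomial: μ^3 - 12μ^2 + 44μ - 48 = (μ - 6)(μ - 4)(μ - 2), so the eigenvalues are 2, 4, 6.
μ=4: eigenvector (1, 2, -2).
μ=6: eigenvector (-2, -3, -2).
μ=2: eigenvector (0, 0, 1).
P = [[1, -2, 0], [2, -3, 0], [-2, -2, 1]], D = diag(4, 6, 2), P⁻¹ = [[-3, 2, 0], [-2, 1, 0], [-10, 6, 1]].
M³ = P·diag(64, 216, 8)·P⁻¹ = [[672, -304, 0], [912, -392, 0], [1168, -640, 8]].
The requested entry is -392.

-392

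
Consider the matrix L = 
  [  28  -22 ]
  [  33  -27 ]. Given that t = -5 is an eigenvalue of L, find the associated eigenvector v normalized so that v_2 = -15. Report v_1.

-10

L + 5I = [[33, -22], [33, -22]].
Solving (L + 5I)v = 0 gives the eigenspace spanned by (-10, -15).
With v_2 = -15, v = (-10, -15), so v_1 = -10.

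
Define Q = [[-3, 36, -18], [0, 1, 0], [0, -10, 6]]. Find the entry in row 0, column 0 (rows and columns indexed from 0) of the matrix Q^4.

Characteristic polynomial: λ^3 - 4λ^2 - 15λ + 18 = (λ - 6)(λ - 1)(λ + 3), so the eigenvalues are -3, 1, 6.
λ=1: eigenvector (0, 1, 2).
λ=-3: eigenvector (1, 0, 0).
λ=6: eigenvector (-2, 0, 1).
P = [[0, 1, -2], [1, 0, 0], [2, 0, 1]], D = diag(1, -3, 6), P⁻¹ = [[0, 1, 0], [1, -4, 2], [0, -2, 1]].
Q⁴ = P·diag(1, 81, 1296)·P⁻¹ = [[81, 4860, -2430], [0, 1, 0], [0, -2590, 1296]].
The requested entry is 81.

81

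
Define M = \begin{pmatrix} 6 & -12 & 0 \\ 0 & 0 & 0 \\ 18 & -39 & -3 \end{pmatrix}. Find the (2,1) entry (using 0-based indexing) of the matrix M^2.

Characteristic polynomial: t^3 - 3t^2 - 18t = t(t - 6)(t + 3), so the eigenvalues are -3, 0, 6.
t=6: eigenvector (1, 0, 2).
t=0: eigenvector (2, 1, -1).
t=-3: eigenvector (0, 0, 1).
P = [[1, 2, 0], [0, 1, 0], [2, -1, 1]], D = diag(6, 0, -3), P⁻¹ = [[1, -2, 0], [0, 1, 0], [-2, 5, 1]].
M² = P·diag(36, 0, 9)·P⁻¹ = [[36, -72, 0], [0, 0, 0], [54, -99, 9]].
The requested entry is -99.

-99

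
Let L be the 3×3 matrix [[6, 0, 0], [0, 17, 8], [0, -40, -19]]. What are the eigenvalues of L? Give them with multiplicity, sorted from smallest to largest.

Characteristic polynomial: p(λ) = λ^3 - 4λ^2 - 15λ + 18 = (λ - 6)(λ - 1)(λ + 3).
Roots (with multiplicity): -3, 1, 6.

-3, 1, 6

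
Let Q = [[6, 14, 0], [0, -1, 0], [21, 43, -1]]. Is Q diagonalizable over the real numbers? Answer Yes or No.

No

Characteristic polynomial: p(s) = s^3 - 4s^2 - 11s - 6 = (s - 6)(s + 1)^2.
s = -1 has algebraic multiplicity 2; rank(Q + 1I) = 2, so geometric multiplicity = 1.
Geometric multiplicity < algebraic multiplicity, so Q is not diagonalizable.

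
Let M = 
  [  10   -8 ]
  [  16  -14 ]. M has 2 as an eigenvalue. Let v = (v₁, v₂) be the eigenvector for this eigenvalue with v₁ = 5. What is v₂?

M − 2I = [[8, -8], [16, -16]].
Solving (M − 2I)v = 0 gives the eigenspace spanned by (5, 5).
With v₁ = 5, v = (5, 5), so v₂ = 5.

5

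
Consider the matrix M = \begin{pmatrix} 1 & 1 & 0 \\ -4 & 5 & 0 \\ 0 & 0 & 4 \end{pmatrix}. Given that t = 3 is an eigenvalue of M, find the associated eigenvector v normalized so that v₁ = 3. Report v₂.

M − 3I = [[-2, 1, 0], [-4, 2, 0], [0, 0, 1]].
Solving (M − 3I)v = 0 gives the eigenspace spanned by (3, 6, 0).
With v₁ = 3, v = (3, 6, 0), so v₂ = 6.

6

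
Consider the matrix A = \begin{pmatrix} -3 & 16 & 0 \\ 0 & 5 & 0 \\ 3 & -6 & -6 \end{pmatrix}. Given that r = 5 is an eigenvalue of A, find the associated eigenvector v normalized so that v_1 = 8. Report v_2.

4

A − 5I = [[-8, 16, 0], [0, 0, 0], [3, -6, -11]].
Solving (A − 5I)v = 0 gives the eigenspace spanned by (8, 4, 0).
With v_1 = 8, v = (8, 4, 0), so v_2 = 4.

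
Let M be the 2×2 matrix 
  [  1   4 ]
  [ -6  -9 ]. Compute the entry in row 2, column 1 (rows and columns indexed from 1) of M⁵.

Characteristic polynomial: r^2 + 8r + 15 = (r + 3)(r + 5), so the eigenvalues are -5, -3.
r=-5: eigenvector (-2, 3).
r=-3: eigenvector (1, -1).
P = [[-2, 1], [3, -1]], D = diag(-5, -3), P⁻¹ = [[1, 1], [3, 2]].
M⁵ = P·diag(-3125, -243)·P⁻¹ = [[5521, 5764], [-8646, -8889]].
The requested entry is -8646.

-8646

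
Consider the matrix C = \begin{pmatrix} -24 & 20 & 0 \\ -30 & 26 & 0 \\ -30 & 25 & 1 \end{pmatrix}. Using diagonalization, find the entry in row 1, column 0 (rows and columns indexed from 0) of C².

Characteristic polynomial: μ^3 - 3μ^2 - 22μ + 24 = (μ - 6)(μ - 1)(μ + 4), so the eigenvalues are -4, 1, 6.
μ=1: eigenvector (0, 0, 1).
μ=6: eigenvector (2, 3, 3).
μ=-4: eigenvector (1, 1, 1).
P = [[0, 2, 1], [0, 3, 1], [1, 3, 1]], D = diag(1, 6, -4), P⁻¹ = [[0, -1, 1], [-1, 1, 0], [3, -2, 0]].
C² = P·diag(1, 36, 16)·P⁻¹ = [[-24, 40, 0], [-60, 76, 0], [-60, 75, 1]].
The requested entry is -60.

-60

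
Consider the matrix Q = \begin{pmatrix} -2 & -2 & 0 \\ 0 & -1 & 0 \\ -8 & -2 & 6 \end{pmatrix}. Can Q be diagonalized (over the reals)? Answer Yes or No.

Characteristic polynomial: p(s) = s^3 - 3s^2 - 16s - 12 = (s - 6)(s + 1)(s + 2).
All 3 eigenvalues are distinct, so Q is diagonalizable.

Yes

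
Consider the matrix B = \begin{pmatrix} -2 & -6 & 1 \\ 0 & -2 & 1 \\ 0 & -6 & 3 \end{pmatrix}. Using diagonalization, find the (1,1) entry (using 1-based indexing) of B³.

Characteristic polynomial: λ^3 + λ^2 - 2λ = λ(λ - 1)(λ + 2), so the eigenvalues are -2, 0, 1.
λ=-2: eigenvector (1, 0, 0).
λ=0: eigenvector (-2, 1, 2).
λ=1: eigenvector (-1, 1, 3).
P = [[1, -2, -1], [0, 1, 1], [0, 2, 3]], D = diag(-2, 0, 1), P⁻¹ = [[1, 4, -1], [0, 3, -1], [0, -2, 1]].
B³ = P·diag(-8, 0, 1)·P⁻¹ = [[-8, -30, 7], [0, -2, 1], [0, -6, 3]].
The requested entry is -8.

-8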